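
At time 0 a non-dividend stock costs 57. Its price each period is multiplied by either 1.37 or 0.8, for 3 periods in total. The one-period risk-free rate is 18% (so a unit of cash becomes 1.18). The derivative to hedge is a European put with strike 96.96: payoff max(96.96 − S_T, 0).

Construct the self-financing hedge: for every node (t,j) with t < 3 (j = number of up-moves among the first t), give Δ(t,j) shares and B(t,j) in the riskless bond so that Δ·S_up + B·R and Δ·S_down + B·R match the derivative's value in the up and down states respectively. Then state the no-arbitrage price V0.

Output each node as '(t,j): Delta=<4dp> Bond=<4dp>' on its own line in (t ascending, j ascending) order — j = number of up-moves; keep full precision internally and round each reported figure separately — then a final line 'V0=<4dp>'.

(0,0): Delta=-0.5126 Bond=40.1794
(1,0): Delta=-1.0000 Bond=69.6352
(1,1): Delta=-0.3703 Bond=36.2999
(2,0): Delta=-1.0000 Bond=82.1695
(2,1): Delta=-1.0000 Bond=82.1695
(2,2): Delta=-0.1865 Bond=23.1661
V0=10.9588

No-arbitrage ⇒ martingale measure with p* = (R−d)/(u−d) = 0.6667.
Terminal values V(3,·): V(3,0)=67.7760, V(3,1)=46.9824, V(3,2)=11.3734, V(3,3)=0.0000
  t=2,j=0: stock 36.4800 → up 49.9776 (V=46.9824), down 29.1840 (V=67.7760). Price 45.6895; hedge Δ=-1.0000, bond B=82.1695.
  t=2,j=1: stock 62.4720 → up 85.5866 (V=11.3734), down 49.9776 (V=46.9824). Price 19.6975; hedge Δ=-1.0000, bond B=82.1695.
  t=2,j=2: stock 106.9833 → up 146.5671 (V=0.0000), down 85.5866 (V=11.3734). Price 3.2128; hedge Δ=-0.1865, bond B=23.1661.
  t=1,j=0: stock 45.6000 → up 62.4720 (V=19.6975), down 36.4800 (V=45.6895). Price 24.0352; hedge Δ=-1.0000, bond B=69.6352.
  t=1,j=1: stock 78.0900 → up 106.9833 (V=3.2128), down 62.4720 (V=19.6975). Price 7.3794; hedge Δ=-0.3703, bond B=36.2999.
  t=0,j=0: stock 57.0000 → up 78.0900 (V=7.3794), down 45.6000 (V=24.0352). Price 10.9588; hedge Δ=-0.5126, bond B=40.1794.
Self-financing check: at every node Δ·S+B equals the discounted successor values.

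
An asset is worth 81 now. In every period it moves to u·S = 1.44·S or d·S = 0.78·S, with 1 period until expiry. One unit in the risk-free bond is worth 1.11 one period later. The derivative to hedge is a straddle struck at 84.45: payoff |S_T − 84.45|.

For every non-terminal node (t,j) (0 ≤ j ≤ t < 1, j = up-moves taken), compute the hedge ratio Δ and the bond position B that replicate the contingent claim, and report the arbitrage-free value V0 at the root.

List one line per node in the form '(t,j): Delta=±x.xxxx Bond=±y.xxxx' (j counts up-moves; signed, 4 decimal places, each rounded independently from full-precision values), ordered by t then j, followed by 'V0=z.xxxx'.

The replicating-portfolio and risk-neutral prices coincide; use p* = (1.11−0.78)/(1.44−0.78) = 0.5000 for the latter.
Terminal payoffs: V(1,0)=21.2700, V(1,1)=32.1900
Node (0,0) S=81.0000: V=(p*·32.1900+(1−p*)·21.2700)/1.11=24.0811; Δ=(32.1900−21.2700)/(116.6400−63.1800)=0.2043; B=V−Δ·S=7.5356
Check: Δ(0,0)·S0 + B(0,0) = 24.0811 = V0.

(0,0): Delta=0.2043 Bond=7.5356
V0=24.0811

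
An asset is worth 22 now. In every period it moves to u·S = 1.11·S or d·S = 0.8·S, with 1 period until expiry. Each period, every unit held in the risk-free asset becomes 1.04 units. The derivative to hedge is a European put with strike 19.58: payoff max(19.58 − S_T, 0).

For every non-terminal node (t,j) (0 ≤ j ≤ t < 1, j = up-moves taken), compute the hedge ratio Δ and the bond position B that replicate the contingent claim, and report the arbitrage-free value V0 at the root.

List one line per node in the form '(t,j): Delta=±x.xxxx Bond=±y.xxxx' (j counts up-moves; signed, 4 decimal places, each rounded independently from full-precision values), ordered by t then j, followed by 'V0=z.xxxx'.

Since d<R<u, set p* = (R−d)/(u−d) = 0.7742; price each node as the discounted p*-expectation of its children.
Terminal payoffs: V(1,0)=1.9800, V(1,1)=0.0000
(0,0): S=22.0000. Δ = (V_up−V_dn)/(S_up−S_dn) = (0.0000−1.9800)/(24.4200−17.6000) = -0.2903. V = [p*·0.0000 + (1−p*)·1.9800]/1.04 = 0.4299. B = V − Δ·S = 6.8170.
The time-0 hedge costs 0.4299, which is the no-arbitrage price.

(0,0): Delta=-0.2903 Bond=6.8170
V0=0.4299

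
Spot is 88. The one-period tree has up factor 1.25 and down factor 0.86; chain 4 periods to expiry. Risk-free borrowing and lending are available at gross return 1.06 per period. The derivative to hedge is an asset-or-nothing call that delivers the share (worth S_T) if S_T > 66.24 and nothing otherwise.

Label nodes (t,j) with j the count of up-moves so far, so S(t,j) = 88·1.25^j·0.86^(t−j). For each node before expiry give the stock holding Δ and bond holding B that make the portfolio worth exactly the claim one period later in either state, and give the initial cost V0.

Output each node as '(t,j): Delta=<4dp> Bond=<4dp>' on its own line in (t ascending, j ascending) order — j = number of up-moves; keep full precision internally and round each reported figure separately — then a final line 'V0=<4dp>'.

Under the risk-neutral measure, an up-move has probability p* = (R−d)/(u−d) = 0.5128 and values discount at R = 1.06.
Terminal payoffs: V(4,0)=0.0000, V(4,1)=69.9662, V(4,2)=101.6950, V(4,3)=147.8125, V(4,4)=214.8438
  t=3,j=0: stock 55.9729 → up 69.9662 (V=69.9662), down 48.1367 (V=0.0000). Price 33.8491; hedge Δ=3.2051, bond B=-145.5513.
  t=3,j=1: stock 81.3560 → up 101.6950 (V=101.6950), down 69.9662 (V=69.9662). Price 81.3560; hedge Δ=1.0000, bond B=0.0000.
  t=3,j=2: stock 118.2500 → up 147.8125 (V=147.8125), down 101.6950 (V=101.6950). Price 118.2500; hedge Δ=1.0000, bond B=0.0000.
  t=3,j=3: stock 171.8750 → up 214.8438 (V=214.8438), down 147.8125 (V=147.8125). Price 171.8750; hedge Δ=1.0000, bond B=0.0000.
  t=2,j=0: stock 65.0848 → up 81.3560 (V=81.3560), down 55.9729 (V=33.8491). Price 54.9166; hedge Δ=1.8716, bond B=-66.8958.
  t=2,j=1: stock 94.6000 → up 118.2500 (V=118.2500), down 81.3560 (V=81.3560). Price 94.6000; hedge Δ=1.0000, bond B=0.0000.
  t=2,j=2: stock 137.5000 → up 171.8750 (V=171.8750), down 118.2500 (V=118.2500). Price 137.5000; hedge Δ=1.0000, bond B=0.0000.
  t=1,j=0: stock 75.6800 → up 94.6000 (V=94.6000), down 65.0848 (V=54.9166). Price 71.0067; hedge Δ=1.3445, bond B=-30.7456.
  t=1,j=1: stock 110.0000 → up 137.5000 (V=137.5000), down 94.6000 (V=94.6000). Price 110.0000; hedge Δ=1.0000, bond B=0.0000.
  t=0,j=0: stock 88.0000 → up 110.0000 (V=110.0000), down 75.6800 (V=71.0067). Price 85.8521; hedge Δ=1.1362, bond B=-14.1308.
Check: Δ(0,0)·S0 + B(0,0) = 85.8521 = V0.

(0,0): Delta=1.1362 Bond=-14.1308
(1,0): Delta=1.3445 Bond=-30.7456
(1,1): Delta=1.0000 Bond=0.0000
(2,0): Delta=1.8716 Bond=-66.8958
(2,1): Delta=1.0000 Bond=0.0000
(2,2): Delta=1.0000 Bond=0.0000
(3,0): Delta=3.2051 Bond=-145.5513
(3,1): Delta=1.0000 Bond=0.0000
(3,2): Delta=1.0000 Bond=0.0000
(3,3): Delta=1.0000 Bond=0.0000
V0=85.8521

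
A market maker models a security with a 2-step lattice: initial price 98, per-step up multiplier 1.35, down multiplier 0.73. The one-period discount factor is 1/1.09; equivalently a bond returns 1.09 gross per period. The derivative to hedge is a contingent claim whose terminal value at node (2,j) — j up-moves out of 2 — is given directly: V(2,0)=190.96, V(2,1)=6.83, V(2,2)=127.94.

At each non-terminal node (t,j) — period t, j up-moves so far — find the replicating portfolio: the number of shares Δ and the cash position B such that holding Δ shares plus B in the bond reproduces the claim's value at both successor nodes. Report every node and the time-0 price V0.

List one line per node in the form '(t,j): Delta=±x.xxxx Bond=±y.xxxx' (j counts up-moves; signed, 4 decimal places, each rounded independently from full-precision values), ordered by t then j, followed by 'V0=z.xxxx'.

(0,0): Delta=-0.1041 Bond=77.5716
(1,0): Delta=-4.1513 Bond=374.0901
(1,1): Delta=1.4765 Bond=-124.5571
V0=67.3705

Since d<R<u, set p* = (R−d)/(u−d) = 0.5806; price each node as the discounted p*-expectation of its children.
Payoff layer (t=2): V(2,0)=190.9600, V(2,1)=6.8300, V(2,2)=127.9400
  t=1,j=0: stock 71.5400 → up 96.5790 (V=6.8300), down 52.2242 (V=190.9600). Price 77.1062; hedge Δ=-4.1513, bond B=374.0901.
  t=1,j=1: stock 132.3000 → up 178.6050 (V=127.9400), down 96.5790 (V=6.8300). Price 70.7816; hedge Δ=1.4765, bond B=-124.5571.
  t=0,j=0: stock 98.0000 → up 132.3000 (V=70.7816), down 71.5400 (V=77.1062). Price 67.3705; hedge Δ=-0.1041, bond B=77.5716.
Check: Δ(0,0)·S0 + B(0,0) = 67.3705 = V0.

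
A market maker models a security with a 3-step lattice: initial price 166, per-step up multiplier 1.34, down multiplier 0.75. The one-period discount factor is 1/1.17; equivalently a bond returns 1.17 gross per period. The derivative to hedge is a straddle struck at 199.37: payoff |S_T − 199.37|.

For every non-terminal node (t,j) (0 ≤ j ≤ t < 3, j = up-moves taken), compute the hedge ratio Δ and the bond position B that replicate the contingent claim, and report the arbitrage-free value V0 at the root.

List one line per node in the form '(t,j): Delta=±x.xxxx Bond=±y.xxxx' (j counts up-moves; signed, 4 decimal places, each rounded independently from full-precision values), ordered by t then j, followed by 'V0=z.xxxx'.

(0,0): Delta=0.4774 Bond=-17.4279
(1,0): Delta=-0.5994 Bond=113.6712
(1,1): Delta=0.7214 Bond=-74.6537
(2,0): Delta=-1.0000 Bond=170.4017
(2,1): Delta=-0.5086 Bond=117.8546
(2,2): Delta=1.0000 Bond=-170.4017
V0=61.8215

Risk-neutral probability p* = (R−d)/(u−d) = (1.17−0.75)/(1.34−0.75) = 0.7119.
At expiry t=3: V(3,0)=129.3388, V(3,1)=74.2475, V(3,2)=24.1822, V(3,3)=200.0433
Node (2,0) S=93.3750: V=(p*·74.2475+(1−p*)·129.3388)/1.17=77.0267; Δ=(74.2475−129.3388)/(125.1225−70.0312)=-1.0000; B=V−Δ·S=170.4017
Node (2,1) S=166.8300: V=(p*·24.1822+(1−p*)·74.2475)/1.17=32.9981; Δ=(24.1822−74.2475)/(223.5522−125.1225)=-0.5086; B=V−Δ·S=117.8546
Node (2,2) S=298.0696: V=(p*·200.0433+(1−p*)·24.1822)/1.17=127.6679; Δ=(200.0433−24.1822)/(399.4133−223.5522)=1.0000; B=V−Δ·S=-170.4017
Node (1,0) S=124.5000: V=(p*·32.9981+(1−p*)·77.0267)/1.17=39.0464; Δ=(32.9981−77.0267)/(166.8300−93.3750)=-0.5994; B=V−Δ·S=113.6712
Node (1,1) S=222.4400: V=(p*·127.6679+(1−p*)·32.9981)/1.17=85.8036; Δ=(127.6679−32.9981)/(298.0696−166.8300)=0.7214; B=V−Δ·S=-74.6537
Node (0,0) S=166.0000: V=(p*·85.8036+(1−p*)·39.0464)/1.17=61.8215; Δ=(85.8036−39.0464)/(222.4400−124.5000)=0.4774; B=V−Δ·S=-17.4279
Root portfolio cost Δ·166+B reproduces V0=61.8215.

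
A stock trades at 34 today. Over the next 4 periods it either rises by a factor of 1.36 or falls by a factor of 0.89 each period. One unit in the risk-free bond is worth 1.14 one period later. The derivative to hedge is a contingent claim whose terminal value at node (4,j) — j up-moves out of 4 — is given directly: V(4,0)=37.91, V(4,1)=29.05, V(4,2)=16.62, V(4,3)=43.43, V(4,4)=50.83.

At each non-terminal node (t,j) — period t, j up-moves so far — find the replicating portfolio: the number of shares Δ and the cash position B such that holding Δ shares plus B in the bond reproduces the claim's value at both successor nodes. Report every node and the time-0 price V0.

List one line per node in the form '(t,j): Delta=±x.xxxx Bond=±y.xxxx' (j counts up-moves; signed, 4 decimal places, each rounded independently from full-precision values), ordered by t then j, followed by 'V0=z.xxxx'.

The replicating-portfolio and risk-neutral prices coincide; use p* = (1.14−0.89)/(1.36−0.89) = 0.5319 for the latter.
Terminal payoffs: V(4,0)=37.9100, V(4,1)=29.0500, V(4,2)=16.6200, V(4,3)=43.4300, V(4,4)=50.8300
  t=3,j=0: stock 23.9689 → up 32.5978 (V=29.0500), down 21.3324 (V=37.9100). Price 29.1204; hedge Δ=-0.7865, bond B=47.9714.
  t=3,j=1: stock 36.6267 → up 49.8123 (V=16.6200), down 32.5978 (V=29.0500). Price 19.6827; hedge Δ=-0.7221, bond B=46.1295.
  t=3,j=2: stock 55.9689 → up 76.1177 (V=43.4300), down 49.8123 (V=16.6200). Price 27.0883; hedge Δ=1.0192, bond B=-29.9543.
  t=3,j=3: stock 85.5255 → up 116.3147 (V=50.8300), down 76.1177 (V=43.4300). Price 41.5493; hedge Δ=0.1841, bond B=25.8046.
  t=2,j=0: stock 26.9314 → up 36.6267 (V=19.6827), down 23.9689 (V=29.1204). Price 21.1407; hedge Δ=-0.7456, bond B=41.2208.
  t=2,j=1: stock 41.1536 → up 55.9689 (V=27.0883), down 36.6267 (V=19.6827). Price 20.7209; hedge Δ=0.3829, bond B=4.9644.
  t=2,j=2: stock 62.8864 → up 85.5255 (V=41.5493), down 55.9689 (V=27.0883). Price 30.5090; hedge Δ=0.4893, bond B=-0.2590.
  t=1,j=0: stock 30.2600 → up 41.1536 (V=20.7209), down 26.9314 (V=21.1407). Price 18.3486; hedge Δ=-0.0295, bond B=19.2416.
  t=1,j=1: stock 46.2400 → up 62.8864 (V=30.5090), down 41.1536 (V=20.7209). Price 22.7433; hedge Δ=0.4504, bond B=1.9175.
  t=0,j=0: stock 34.0000 → up 46.2400 (V=22.7433), down 30.2600 (V=18.3486). Price 18.1458; hedge Δ=0.2750, bond B=8.7953.
Self-financing check: at every node Δ·S+B equals the discounted successor values.

(0,0): Delta=0.2750 Bond=8.7953
(1,0): Delta=-0.0295 Bond=19.2416
(1,1): Delta=0.4504 Bond=1.9175
(2,0): Delta=-0.7456 Bond=41.2208
(2,1): Delta=0.3829 Bond=4.9644
(2,2): Delta=0.4893 Bond=-0.2590
(3,0): Delta=-0.7865 Bond=47.9714
(3,1): Delta=-0.7221 Bond=46.1295
(3,2): Delta=1.0192 Bond=-29.9543
(3,3): Delta=0.1841 Bond=25.8046
V0=18.1458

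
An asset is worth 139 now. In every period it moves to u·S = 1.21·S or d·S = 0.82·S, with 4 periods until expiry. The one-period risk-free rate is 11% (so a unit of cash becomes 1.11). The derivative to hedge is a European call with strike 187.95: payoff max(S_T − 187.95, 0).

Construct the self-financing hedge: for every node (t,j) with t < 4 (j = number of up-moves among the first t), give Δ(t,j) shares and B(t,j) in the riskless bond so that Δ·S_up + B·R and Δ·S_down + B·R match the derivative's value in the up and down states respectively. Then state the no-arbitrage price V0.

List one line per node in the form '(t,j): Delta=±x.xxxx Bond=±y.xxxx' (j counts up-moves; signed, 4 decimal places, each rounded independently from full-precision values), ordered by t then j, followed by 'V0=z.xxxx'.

(0,0): Delta=0.6127 Bond=-59.1349
(1,0): Delta=0.1411 Bond=-11.8774
(1,1): Delta=0.7230 Bond=-84.1785
(2,0): Delta=0.0000 Bond=0.0000
(2,1): Delta=0.1740 Bond=-17.7301
(2,2): Delta=0.8512 Bond=-119.5443
(3,0): Delta=0.0000 Bond=0.0000
(3,1): Delta=0.0000 Bond=0.0000
(3,2): Delta=0.2147 Bond=-26.4668
(3,3): Delta=1.0000 Bond=-169.3243
V0=26.0362

Since d<R<u, set p* = (R−d)/(u−d) = 0.7436; price each node as the discounted p*-expectation of its children.
Payoff layer (t=4): V(4,0)=0.0000, V(4,1)=0.0000, V(4,2)=0.0000, V(4,3)=13.9725, V(4,4)=110.0088
  t=3,j=0: stock 76.6402 → up 92.7346 (V=0.0000), down 62.8449 (V=0.0000). Price 0.0000; hedge Δ=0.0000, bond B=0.0000.
  t=3,j=1: stock 113.0910 → up 136.8401 (V=0.0000), down 92.7346 (V=0.0000). Price 0.0000; hedge Δ=0.0000, bond B=0.0000.
  t=3,j=2: stock 166.8781 → up 201.9225 (V=13.9725), down 136.8401 (V=0.0000). Price 9.3602; hedge Δ=0.2147, bond B=-26.4668.
  t=3,j=3: stock 246.2470 → up 297.9588 (V=110.0088), down 201.9225 (V=13.9725). Price 76.9227; hedge Δ=1.0000, bond B=-169.3243.
  t=2,j=0: stock 93.4636 → up 113.0910 (V=0.0000), down 76.6402 (V=0.0000). Price 0.0000; hedge Δ=0.0000, bond B=0.0000.
  t=2,j=1: stock 137.9158 → up 166.8781 (V=9.3602), down 113.0910 (V=0.0000). Price 6.2704; hedge Δ=0.1740, bond B=-17.7301.
  t=2,j=2: stock 203.5099 → up 246.2470 (V=76.9227), down 166.8781 (V=9.3602). Price 53.6927; hedge Δ=0.8512, bond B=-119.5443.
  t=1,j=0: stock 113.9800 → up 137.9158 (V=6.2704), down 93.4636 (V=0.0000). Price 4.2005; hedge Δ=0.1411, bond B=-11.8774.
  t=1,j=1: stock 168.1900 → up 203.5099 (V=53.6927), down 137.9158 (V=6.2704). Price 37.4173; hedge Δ=0.7230, bond B=-84.1785.
  t=0,j=0: stock 139.0000 → up 168.1900 (V=37.4173), down 113.9800 (V=4.2005). Price 26.0362; hedge Δ=0.6127, bond B=-59.1349.
Root portfolio cost Δ·139+B reproduces V0=26.0362.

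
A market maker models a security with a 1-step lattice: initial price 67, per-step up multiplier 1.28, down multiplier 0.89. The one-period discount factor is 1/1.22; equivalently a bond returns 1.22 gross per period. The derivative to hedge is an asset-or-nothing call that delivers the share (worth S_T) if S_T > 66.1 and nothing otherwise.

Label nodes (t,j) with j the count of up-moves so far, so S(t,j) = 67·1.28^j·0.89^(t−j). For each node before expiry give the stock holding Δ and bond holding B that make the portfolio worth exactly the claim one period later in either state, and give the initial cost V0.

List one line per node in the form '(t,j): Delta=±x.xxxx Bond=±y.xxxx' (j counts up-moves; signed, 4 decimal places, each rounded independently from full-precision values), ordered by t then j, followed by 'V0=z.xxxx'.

(0,0): Delta=3.2821 Bond=-160.4170
V0=59.4805

Under the risk-neutral measure, an up-move has probability p* = (R−d)/(u−d) = 0.8462 and values discount at R = 1.22.
Payoff layer (t=1): V(1,0)=0.0000, V(1,1)=85.7600
(0,0): S=67.0000. Δ = (V_up−V_dn)/(S_up−S_dn) = (85.7600−0.0000)/(85.7600−59.6300) = 3.2821. V = [p*·85.7600 + (1−p*)·0.0000]/1.22 = 59.4805. B = V − Δ·S = -160.4170.
Each (Δ,B) replicates both successor values, so the strategy is self-financing and V0 is arbitrage-free.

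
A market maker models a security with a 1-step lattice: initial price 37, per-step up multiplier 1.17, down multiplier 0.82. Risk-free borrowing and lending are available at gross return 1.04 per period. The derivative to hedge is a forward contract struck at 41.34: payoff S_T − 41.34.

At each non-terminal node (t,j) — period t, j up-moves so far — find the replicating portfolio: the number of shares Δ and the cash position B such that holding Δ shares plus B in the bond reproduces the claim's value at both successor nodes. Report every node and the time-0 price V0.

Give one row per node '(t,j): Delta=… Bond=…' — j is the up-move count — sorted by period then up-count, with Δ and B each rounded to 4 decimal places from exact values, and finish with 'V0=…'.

(0,0): Delta=1.0000 Bond=-39.7500
V0=-2.7500

Risk-neutral probability p* = (R−d)/(u−d) = (1.04−0.82)/(1.17−0.82) = 0.6286.
Terminal payoffs: V(1,0)=-11.0000, V(1,1)=1.9500
(0,0): S=37.0000. Δ = (V_up−V_dn)/(S_up−S_dn) = (1.9500−-11.0000)/(43.2900−30.3400) = 1.0000. V = [p*·1.9500 + (1−p*)·-11.0000]/1.04 = -2.7500. B = V − Δ·S = -39.7500.
Each (Δ,B) replicates both successor values, so the strategy is self-financing and V0 is arbitrage-free.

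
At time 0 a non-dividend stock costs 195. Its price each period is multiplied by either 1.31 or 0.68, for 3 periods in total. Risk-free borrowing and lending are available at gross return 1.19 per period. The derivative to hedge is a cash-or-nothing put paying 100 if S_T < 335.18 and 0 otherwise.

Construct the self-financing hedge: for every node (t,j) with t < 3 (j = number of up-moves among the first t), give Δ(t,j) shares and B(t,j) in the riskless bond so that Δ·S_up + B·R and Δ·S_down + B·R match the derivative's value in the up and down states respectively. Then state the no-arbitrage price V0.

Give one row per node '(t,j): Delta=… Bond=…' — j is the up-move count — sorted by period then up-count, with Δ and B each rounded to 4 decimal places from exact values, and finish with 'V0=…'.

No-arbitrage ⇒ martingale measure with p* = (R−d)/(u−d) = 0.8095.
Terminal payoffs: V(3,0)=100.0000, V(3,1)=100.0000, V(3,2)=100.0000, V(3,3)=0.0000
(2,0): S=90.1680. Δ = (V_up−V_dn)/(S_up−S_dn) = (100.0000−100.0000)/(118.1201−61.3142) = 0.0000. V = [p*·100.0000 + (1−p*)·100.0000]/1.19 = 84.0336. B = V − Δ·S = 84.0336.
(2,1): S=173.7060. Δ = (V_up−V_dn)/(S_up−S_dn) = (100.0000−100.0000)/(227.5549−118.1201) = 0.0000. V = [p*·100.0000 + (1−p*)·100.0000]/1.19 = 84.0336. B = V − Δ·S = 84.0336.
(2,2): S=334.6395. Δ = (V_up−V_dn)/(S_up−S_dn) = (0.0000−100.0000)/(438.3777−227.5549) = -0.4743. V = [p*·0.0000 + (1−p*)·100.0000]/1.19 = 16.0064. B = V − Δ·S = 174.7366.
(1,0): S=132.6000. Δ = (V_up−V_dn)/(S_up−S_dn) = (84.0336−84.0336)/(173.7060−90.1680) = 0.0000. V = [p*·84.0336 + (1−p*)·84.0336]/1.19 = 70.6165. B = V − Δ·S = 70.6165.
(1,1): S=255.4500. Δ = (V_up−V_dn)/(S_up−S_dn) = (16.0064−84.0336)/(334.6395−173.7060) = -0.4227. V = [p*·16.0064 + (1−p*)·84.0336]/1.19 = 24.3395. B = V − Δ·S = 132.3192.
(0,0): S=195.0000. Δ = (V_up−V_dn)/(S_up−S_dn) = (24.3395−70.6165)/(255.4500−132.6000) = -0.3767. V = [p*·24.3395 + (1−p*)·70.6165]/1.19 = 27.8606. B = V − Δ·S = 101.3162.
The time-0 hedge costs 27.8606, which is the no-arbitrage price.

(0,0): Delta=-0.3767 Bond=101.3162
(1,0): Delta=0.0000 Bond=70.6165
(1,1): Delta=-0.4227 Bond=132.3192
(2,0): Delta=0.0000 Bond=84.0336
(2,1): Delta=0.0000 Bond=84.0336
(2,2): Delta=-0.4743 Bond=174.7366
V0=27.8606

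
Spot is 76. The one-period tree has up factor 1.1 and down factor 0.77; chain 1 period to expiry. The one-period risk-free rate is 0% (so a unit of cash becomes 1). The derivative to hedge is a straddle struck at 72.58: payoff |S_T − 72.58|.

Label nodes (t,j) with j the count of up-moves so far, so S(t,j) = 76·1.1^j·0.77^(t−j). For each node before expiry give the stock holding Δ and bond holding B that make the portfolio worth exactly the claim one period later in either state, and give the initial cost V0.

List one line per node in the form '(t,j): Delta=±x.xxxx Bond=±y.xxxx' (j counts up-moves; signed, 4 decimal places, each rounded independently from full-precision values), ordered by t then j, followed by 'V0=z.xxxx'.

(0,0): Delta=-0.1212 Bond=21.1533
V0=11.9412

The replicating-portfolio and risk-neutral prices coincide; use p* = (1−0.77)/(1.1−0.77) = 0.6970 for the latter.
At expiry t=1: V(1,0)=14.0600, V(1,1)=11.0200
Node (0,0) S=76.0000: V=(p*·11.0200+(1−p*)·14.0600)/1=11.9412; Δ=(11.0200−14.0600)/(83.6000−58.5200)=-0.1212; B=V−Δ·S=21.1533
Each (Δ,B) replicates both successor values, so the strategy is self-financing and V0 is arbitrage-free.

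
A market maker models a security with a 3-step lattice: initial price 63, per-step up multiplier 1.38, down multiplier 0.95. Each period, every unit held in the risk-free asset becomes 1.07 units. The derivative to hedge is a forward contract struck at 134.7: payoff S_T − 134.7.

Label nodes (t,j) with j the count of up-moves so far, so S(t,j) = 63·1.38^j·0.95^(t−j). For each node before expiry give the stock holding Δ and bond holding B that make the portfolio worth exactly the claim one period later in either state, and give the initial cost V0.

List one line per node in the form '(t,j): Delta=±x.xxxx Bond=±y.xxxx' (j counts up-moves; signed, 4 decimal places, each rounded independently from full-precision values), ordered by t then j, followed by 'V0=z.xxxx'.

The replicating-portfolio and risk-neutral prices coincide; use p* = (1.07−0.95)/(1.38−0.95) = 0.2791 for the latter.
Terminal values V(3,·): V(3,0)=-80.6854, V(3,1)=-56.2366, V(3,2)=-20.7217, V(3,3)=30.8685
  t=2,j=0: stock 56.8575 → up 78.4633 (V=-56.2366), down 54.0146 (V=-80.6854). Price -69.0304; hedge Δ=1.0000, bond B=-125.8879.
  t=2,j=1: stock 82.5930 → up 113.9783 (V=-20.7217), down 78.4633 (V=-56.2366). Price -43.2949; hedge Δ=1.0000, bond B=-125.8879.
  t=2,j=2: stock 119.9772 → up 165.5685 (V=30.8685), down 113.9783 (V=-20.7217). Price -5.9107; hedge Δ=1.0000, bond B=-125.8879.
  t=1,j=0: stock 59.8500 → up 82.5930 (V=-43.2949), down 56.8575 (V=-69.0304). Price -57.8022; hedge Δ=1.0000, bond B=-117.6522.
  t=1,j=1: stock 86.9400 → up 119.9772 (V=-5.9107), down 82.5930 (V=-43.2949). Price -30.7122; hedge Δ=1.0000, bond B=-117.6522.
  t=0,j=0: stock 63.0000 → up 86.9400 (V=-30.7122), down 59.8500 (V=-57.8022). Price -46.9553; hedge Δ=1.0000, bond B=-109.9553.
Root portfolio cost Δ·63+B reproduces V0=-46.9553.

(0,0): Delta=1.0000 Bond=-109.9553
(1,0): Delta=1.0000 Bond=-117.6522
(1,1): Delta=1.0000 Bond=-117.6522
(2,0): Delta=1.0000 Bond=-125.8879
(2,1): Delta=1.0000 Bond=-125.8879
(2,2): Delta=1.0000 Bond=-125.8879
V0=-46.9553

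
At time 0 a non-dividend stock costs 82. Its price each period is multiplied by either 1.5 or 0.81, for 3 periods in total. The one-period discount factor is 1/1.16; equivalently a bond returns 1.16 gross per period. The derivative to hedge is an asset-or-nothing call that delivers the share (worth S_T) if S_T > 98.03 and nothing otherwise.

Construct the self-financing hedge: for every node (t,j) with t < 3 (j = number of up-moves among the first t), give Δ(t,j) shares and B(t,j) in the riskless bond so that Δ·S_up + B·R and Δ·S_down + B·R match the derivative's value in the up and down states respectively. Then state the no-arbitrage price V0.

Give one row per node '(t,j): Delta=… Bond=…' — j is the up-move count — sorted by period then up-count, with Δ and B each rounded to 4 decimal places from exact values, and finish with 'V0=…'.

(0,0): Delta=1.4115 Bond=-56.1852
(1,0): Delta=1.4259 Bond=-66.1333
(1,1): Delta=1.4039 Bond=-64.2438
(2,0): Delta=0.0000 Bond=0.0000
(2,1): Delta=2.1739 Bond=-151.2374
(2,2): Delta=1.0000 Bond=0.0000
V0=59.5567

The replicating-portfolio and risk-neutral prices coincide; use p* = (1.16−0.81)/(1.5−0.81) = 0.5072 for the latter.
At expiry t=3: V(3,0)=0.0000, V(3,1)=0.0000, V(3,2)=149.4450, V(3,3)=276.7500
(2,0): S=53.8002. Δ = (V_up−V_dn)/(S_up−S_dn) = (0.0000−0.0000)/(80.7003−43.5782) = 0.0000. V = [p*·0.0000 + (1−p*)·0.0000]/1.16 = 0.0000. B = V − Δ·S = 0.0000.
(2,1): S=99.6300. Δ = (V_up−V_dn)/(S_up−S_dn) = (149.4450−0.0000)/(149.4450−80.7003) = 2.1739. V = [p*·149.4450 + (1−p*)·0.0000]/1.16 = 65.3495. B = V − Δ·S = -151.2374.
(2,2): S=184.5000. Δ = (V_up−V_dn)/(S_up−S_dn) = (276.7500−149.4450)/(276.7500−149.4450) = 1.0000. V = [p*·276.7500 + (1−p*)·149.4450]/1.16 = 184.5000. B = V − Δ·S = 0.0000.
(1,0): S=66.4200. Δ = (V_up−V_dn)/(S_up−S_dn) = (65.3495−0.0000)/(99.6300−53.8002) = 1.4259. V = [p*·65.3495 + (1−p*)·0.0000]/1.16 = 28.5761. B = V − Δ·S = -66.1333.
(1,1): S=123.0000. Δ = (V_up−V_dn)/(S_up−S_dn) = (184.5000−65.3495)/(184.5000−99.6300) = 1.4039. V = [p*·184.5000 + (1−p*)·65.3495]/1.16 = 108.4381. B = V − Δ·S = -64.2438.
(0,0): S=82.0000. Δ = (V_up−V_dn)/(S_up−S_dn) = (108.4381−28.5761)/(123.0000−66.4200) = 1.4115. V = [p*·108.4381 + (1−p*)·28.5761]/1.16 = 59.5567. B = V − Δ·S = -56.1852.
Root portfolio cost Δ·82+B reproduces V0=59.5567.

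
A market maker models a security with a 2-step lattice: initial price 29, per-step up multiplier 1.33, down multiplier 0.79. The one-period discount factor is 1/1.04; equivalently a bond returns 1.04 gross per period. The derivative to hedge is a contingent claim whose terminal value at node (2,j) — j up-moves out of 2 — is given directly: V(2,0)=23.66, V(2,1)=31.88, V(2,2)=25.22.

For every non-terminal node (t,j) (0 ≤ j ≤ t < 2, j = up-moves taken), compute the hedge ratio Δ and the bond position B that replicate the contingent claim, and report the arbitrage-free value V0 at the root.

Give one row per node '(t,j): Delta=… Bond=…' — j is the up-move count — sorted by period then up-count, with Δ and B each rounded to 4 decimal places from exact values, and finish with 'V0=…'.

(0,0): Delta=0.0817 Bond=23.5930
(1,0): Delta=0.6644 Bond=11.1870
(1,1): Delta=-0.3198 Bond=40.0224
V0=25.9632

No-arbitrage ⇒ martingale measure with p* = (R−d)/(u−d) = 0.4630.
Terminal values V(2,·): V(2,0)=23.6600, V(2,1)=31.8800, V(2,2)=25.2200
Node (1,0) S=22.9100: V=(p*·31.8800+(1−p*)·23.6600)/1.04=26.4092; Δ=(31.8800−23.6600)/(30.4703−18.0989)=0.6644; B=V−Δ·S=11.1870
Node (1,1) S=38.5700: V=(p*·25.2200+(1−p*)·31.8800)/1.04=27.6891; Δ=(25.2200−31.8800)/(51.2981−30.4703)=-0.3198; B=V−Δ·S=40.0224
Node (0,0) S=29.0000: V=(p*·27.6891+(1−p*)·26.4092)/1.04=25.9632; Δ=(27.6891−26.4092)/(38.5700−22.9100)=0.0817; B=V−Δ·S=23.5930
Check: Δ(0,0)·S0 + B(0,0) = 25.9632 = V0.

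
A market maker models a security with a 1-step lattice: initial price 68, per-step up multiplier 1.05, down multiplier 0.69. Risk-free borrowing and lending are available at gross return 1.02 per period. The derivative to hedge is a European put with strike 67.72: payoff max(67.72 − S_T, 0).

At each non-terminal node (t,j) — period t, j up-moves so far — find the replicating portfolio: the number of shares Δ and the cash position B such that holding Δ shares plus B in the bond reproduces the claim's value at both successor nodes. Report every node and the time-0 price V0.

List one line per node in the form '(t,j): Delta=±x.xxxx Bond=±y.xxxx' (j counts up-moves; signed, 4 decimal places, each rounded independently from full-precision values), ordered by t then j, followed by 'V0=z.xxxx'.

(0,0): Delta=-0.8497 Bond=59.4771
V0=1.6993

Risk-neutral probability p* = (R−d)/(u−d) = (1.02−0.69)/(1.05−0.69) = 0.9167.
Payoff layer (t=1): V(1,0)=20.8000, V(1,1)=0.0000
  t=0,j=0: stock 68.0000 → up 71.4000 (V=0.0000), down 46.9200 (V=20.8000). Price 1.6993; hedge Δ=-0.8497, bond B=59.4771.
Each (Δ,B) replicates both successor values, so the strategy is self-financing and V0 is arbitrage-free.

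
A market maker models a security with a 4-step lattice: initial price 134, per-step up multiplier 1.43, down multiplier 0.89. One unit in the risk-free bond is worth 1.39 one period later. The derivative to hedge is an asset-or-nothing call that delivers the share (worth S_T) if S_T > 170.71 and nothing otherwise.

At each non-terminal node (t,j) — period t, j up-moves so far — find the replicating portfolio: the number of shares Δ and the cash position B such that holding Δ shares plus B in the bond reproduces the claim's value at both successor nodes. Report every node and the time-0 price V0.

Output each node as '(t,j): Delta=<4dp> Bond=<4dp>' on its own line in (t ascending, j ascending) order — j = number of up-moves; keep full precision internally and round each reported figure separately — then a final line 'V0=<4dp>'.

Since d<R<u, set p* = (R−d)/(u−d) = 0.9259; price each node as the discounted p*-expectation of its children.
Payoff layer (t=4): V(4,0)=0.0000, V(4,1)=0.0000, V(4,2)=217.0485, V(4,3)=348.7409, V(4,4)=560.3365
  t=3,j=0: stock 94.4658 → up 135.0862 (V=0.0000), down 84.0746 (V=0.0000). Price 0.0000; hedge Δ=0.0000, bond B=0.0000.
  t=3,j=1: stock 151.7822 → up 217.0485 (V=217.0485), down 135.0862 (V=0.0000). Price 144.5834; hedge Δ=2.6481, bond B=-257.3584.
  t=3,j=2: stock 243.8748 → up 348.7409 (V=348.7409), down 217.0485 (V=217.0485). Price 243.8748; hedge Δ=1.0000, bond B=0.0000.
  t=3,j=3: stock 391.8437 → up 560.3365 (V=560.3365), down 348.7409 (V=348.7409). Price 391.8437; hedge Δ=1.0000, bond B=0.0000.
  t=2,j=0: stock 106.1414 → up 151.7822 (V=144.5834), down 94.4658 (V=0.0000). Price 96.3119; hedge Δ=2.5225, bond B=-171.4351.
  t=2,j=1: stock 170.5418 → up 243.8748 (V=243.8748), down 151.7822 (V=144.5834). Price 170.1582; hedge Δ=1.0782, bond B=-13.7148.
  t=2,j=2: stock 274.0166 → up 391.8437 (V=391.8437), down 243.8748 (V=243.8748). Price 274.0166; hedge Δ=1.0000, bond B=0.0000.
  t=1,j=0: stock 119.2600 → up 170.5418 (V=170.1582), down 106.1414 (V=96.3119). Price 118.4806; hedge Δ=1.1467, bond B=-18.2718.
  t=1,j=1: stock 191.6200 → up 274.0166 (V=274.0166), down 170.5418 (V=170.1582). Price 191.5996; hedge Δ=1.0037, bond B=-0.7309.
  t=0,j=0: stock 134.0000 → up 191.6200 (V=191.5996), down 119.2600 (V=118.4806). Price 133.9448; hedge Δ=1.0105, bond B=-1.4606.
Root portfolio cost Δ·134+B reproduces V0=133.9448.

(0,0): Delta=1.0105 Bond=-1.4606
(1,0): Delta=1.1467 Bond=-18.2718
(1,1): Delta=1.0037 Bond=-0.7309
(2,0): Delta=2.5225 Bond=-171.4351
(2,1): Delta=1.0782 Bond=-13.7148
(2,2): Delta=1.0000 Bond=0.0000
(3,0): Delta=0.0000 Bond=0.0000
(3,1): Delta=2.6481 Bond=-257.3584
(3,2): Delta=1.0000 Bond=0.0000
(3,3): Delta=1.0000 Bond=0.0000
V0=133.9448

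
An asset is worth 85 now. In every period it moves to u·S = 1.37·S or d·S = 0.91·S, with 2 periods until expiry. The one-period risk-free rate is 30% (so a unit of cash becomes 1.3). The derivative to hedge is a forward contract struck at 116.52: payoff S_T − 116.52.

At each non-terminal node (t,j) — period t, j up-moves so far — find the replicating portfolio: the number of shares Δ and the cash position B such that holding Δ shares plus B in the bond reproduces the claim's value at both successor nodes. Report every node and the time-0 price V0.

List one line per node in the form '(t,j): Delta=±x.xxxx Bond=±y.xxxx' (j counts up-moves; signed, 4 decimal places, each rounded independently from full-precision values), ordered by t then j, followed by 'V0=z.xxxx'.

(0,0): Delta=1.0000 Bond=-68.9467
(1,0): Delta=1.0000 Bond=-89.6308
(1,1): Delta=1.0000 Bond=-89.6308
V0=16.0533

The replicating-portfolio and risk-neutral prices coincide; use p* = (1.3−0.91)/(1.37−0.91) = 0.8478 for the latter.
At expiry t=2: V(2,0)=-46.1315, V(2,1)=-10.5505, V(2,2)=43.0165
(1,0): S=77.3500. Δ = (V_up−V_dn)/(S_up−S_dn) = (-10.5505−-46.1315)/(105.9695−70.3885) = 1.0000. V = [p*·-10.5505 + (1−p*)·-46.1315]/1.3 = -12.2808. B = V − Δ·S = -89.6308.
(1,1): S=116.4500. Δ = (V_up−V_dn)/(S_up−S_dn) = (43.0165−-10.5505)/(159.5365−105.9695) = 1.0000. V = [p*·43.0165 + (1−p*)·-10.5505]/1.3 = 26.8192. B = V − Δ·S = -89.6308.
(0,0): S=85.0000. Δ = (V_up−V_dn)/(S_up−S_dn) = (26.8192−-12.2808)/(116.4500−77.3500) = 1.0000. V = [p*·26.8192 + (1−p*)·-12.2808]/1.3 = 16.0533. B = V − Δ·S = -68.9467.
Check: Δ(0,0)·S0 + B(0,0) = 16.0533 = V0.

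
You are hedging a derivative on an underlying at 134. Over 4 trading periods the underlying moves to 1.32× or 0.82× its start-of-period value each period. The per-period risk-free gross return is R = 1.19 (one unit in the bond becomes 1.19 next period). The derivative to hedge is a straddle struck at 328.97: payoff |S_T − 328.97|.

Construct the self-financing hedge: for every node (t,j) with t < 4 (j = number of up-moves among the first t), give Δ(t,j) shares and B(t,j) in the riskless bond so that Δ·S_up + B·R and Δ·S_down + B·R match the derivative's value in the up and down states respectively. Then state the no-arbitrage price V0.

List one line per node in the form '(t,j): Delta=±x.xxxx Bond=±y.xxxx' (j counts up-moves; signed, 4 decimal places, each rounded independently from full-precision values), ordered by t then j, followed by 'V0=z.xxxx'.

(0,0): Delta=-0.4412 Bond=112.4493
(1,0): Delta=-1.0000 Bond=195.2160
(1,1): Delta=-0.3192 Bond=112.2413
(2,0): Delta=-1.0000 Bond=232.3070
(2,1): Delta=-1.0000 Bond=232.3070
(2,2): Delta=-0.1706 Bond=98.8747
(3,0): Delta=-1.0000 Bond=276.4454
(3,1): Delta=-1.0000 Bond=276.4454
(3,2): Delta=-1.0000 Bond=276.4454
(3,3): Delta=0.0104 Bond=61.8718
V0=53.3290

Since d<R<u, set p* = (R−d)/(u−d) = 0.7400; price each node as the discounted p*-expectation of its children.
At expiry t=4: V(4,0)=268.3857, V(4,1)=231.4440, V(4,2)=171.9770, V(4,3)=76.2495, V(4,4)=77.8483
  t=3,j=0: stock 73.8833 → up 97.5260 (V=231.4440), down 60.5843 (V=268.3857). Price 202.5621; hedge Δ=-1.0000, bond B=276.4454.
  t=3,j=1: stock 118.9341 → up 156.9930 (V=171.9770), down 97.5260 (V=231.4440). Price 157.5113; hedge Δ=-1.0000, bond B=276.4454.
  t=3,j=2: stock 191.4549 → up 252.7205 (V=76.2495), down 156.9930 (V=171.9770). Price 84.9905; hedge Δ=-1.0000, bond B=276.4454.
  t=3,j=3: stock 308.1957 → up 406.8183 (V=77.8483), down 252.7205 (V=76.2495). Price 65.0695; hedge Δ=0.0104, bond B=61.8718.
  t=2,j=0: stock 90.1016 → up 118.9341 (V=157.5113), down 73.8833 (V=202.5621). Price 142.2054; hedge Δ=-1.0000, bond B=232.3070.
  t=2,j=1: stock 145.0416 → up 191.4549 (V=84.9905), down 118.9341 (V=157.5113). Price 87.2654; hedge Δ=-1.0000, bond B=232.3070.
  t=2,j=2: stock 233.4816 → up 308.1957 (V=65.0695), down 191.4549 (V=84.9905). Price 59.0327; hedge Δ=-0.1706, bond B=98.8747.
  t=1,j=0: stock 109.8800 → up 145.0416 (V=87.2654), down 90.1016 (V=142.2054). Price 85.3360; hedge Δ=-1.0000, bond B=195.2160.
  t=1,j=1: stock 176.8800 → up 233.4816 (V=59.0327), down 145.0416 (V=87.2654). Price 55.7758; hedge Δ=-0.3192, bond B=112.2413.
  t=0,j=0: stock 134.0000 → up 176.8800 (V=55.7758), down 109.8800 (V=85.3360). Price 53.3290; hedge Δ=-0.4412, bond B=112.4493.
The time-0 hedge costs 53.3290, which is the no-arbitrage price.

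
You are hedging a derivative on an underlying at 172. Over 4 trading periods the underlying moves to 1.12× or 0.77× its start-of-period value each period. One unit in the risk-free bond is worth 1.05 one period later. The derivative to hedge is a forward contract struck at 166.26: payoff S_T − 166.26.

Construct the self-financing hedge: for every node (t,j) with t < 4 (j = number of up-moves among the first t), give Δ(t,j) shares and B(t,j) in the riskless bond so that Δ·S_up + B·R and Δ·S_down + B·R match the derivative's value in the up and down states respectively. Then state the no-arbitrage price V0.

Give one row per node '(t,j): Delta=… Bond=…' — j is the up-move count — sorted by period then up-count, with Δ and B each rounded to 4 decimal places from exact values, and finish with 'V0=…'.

No-arbitrage ⇒ martingale measure with p* = (R−d)/(u−d) = 0.8000.
At expiry t=4: V(4,0)=-105.7968, V(4,1)=-78.3135, V(4,2)=-38.3378, V(4,3)=19.8087, V(4,4)=104.3853
(3,0): S=78.5237. Δ = (V_up−V_dn)/(S_up−S_dn) = (-78.3135−-105.7968)/(87.9465−60.4632) = 1.0000. V = [p*·-78.3135 + (1−p*)·-105.7968]/1.05 = -79.8192. B = V − Δ·S = -158.3429.
(3,1): S=114.2163. Δ = (V_up−V_dn)/(S_up−S_dn) = (-38.3378−-78.3135)/(127.9222−87.9465) = 1.0000. V = [p*·-38.3378 + (1−p*)·-78.3135]/1.05 = -44.1266. B = V − Δ·S = -158.3429.
(3,2): S=166.1327. Δ = (V_up−V_dn)/(S_up−S_dn) = (19.8087−-38.3378)/(186.0687−127.9222) = 1.0000. V = [p*·19.8087 + (1−p*)·-38.3378]/1.05 = 7.7899. B = V − Δ·S = -158.3429.
(3,3): S=241.6476. Δ = (V_up−V_dn)/(S_up−S_dn) = (104.3853−19.8087)/(270.6453−186.0687) = 1.0000. V = [p*·104.3853 + (1−p*)·19.8087]/1.05 = 83.3048. B = V − Δ·S = -158.3429.
(2,0): S=101.9788. Δ = (V_up−V_dn)/(S_up−S_dn) = (-44.1266−-79.8192)/(114.2163−78.5237) = 1.0000. V = [p*·-44.1266 + (1−p*)·-79.8192]/1.05 = -48.8239. B = V − Δ·S = -150.8027.
(2,1): S=148.3328. Δ = (V_up−V_dn)/(S_up−S_dn) = (7.7899−-44.1266)/(166.1327−114.2163) = 1.0000. V = [p*·7.7899 + (1−p*)·-44.1266]/1.05 = -2.4699. B = V − Δ·S = -150.8027.
(2,2): S=215.7568. Δ = (V_up−V_dn)/(S_up−S_dn) = (83.3048−7.7899)/(241.6476−166.1327) = 1.0000. V = [p*·83.3048 + (1−p*)·7.7899]/1.05 = 64.9541. B = V − Δ·S = -150.8027.
(1,0): S=132.4400. Δ = (V_up−V_dn)/(S_up−S_dn) = (-2.4699−-48.8239)/(148.3328−101.9788) = 1.0000. V = [p*·-2.4699 + (1−p*)·-48.8239]/1.05 = -11.1816. B = V − Δ·S = -143.6216.
(1,1): S=192.6400. Δ = (V_up−V_dn)/(S_up−S_dn) = (64.9541−-2.4699)/(215.7568−148.3328) = 1.0000. V = [p*·64.9541 + (1−p*)·-2.4699]/1.05 = 49.0184. B = V − Δ·S = -143.6216.
(0,0): S=172.0000. Δ = (V_up−V_dn)/(S_up−S_dn) = (49.0184−-11.1816)/(192.6400−132.4400) = 1.0000. V = [p*·49.0184 + (1−p*)·-11.1816]/1.05 = 35.2175. B = V − Δ·S = -136.7825.
Root portfolio cost Δ·172+B reproduces V0=35.2175.

(0,0): Delta=1.0000 Bond=-136.7825
(1,0): Delta=1.0000 Bond=-143.6216
(1,1): Delta=1.0000 Bond=-143.6216
(2,0): Delta=1.0000 Bond=-150.8027
(2,1): Delta=1.0000 Bond=-150.8027
(2,2): Delta=1.0000 Bond=-150.8027
(3,0): Delta=1.0000 Bond=-158.3429
(3,1): Delta=1.0000 Bond=-158.3429
(3,2): Delta=1.0000 Bond=-158.3429
(3,3): Delta=1.0000 Bond=-158.3429
V0=35.2175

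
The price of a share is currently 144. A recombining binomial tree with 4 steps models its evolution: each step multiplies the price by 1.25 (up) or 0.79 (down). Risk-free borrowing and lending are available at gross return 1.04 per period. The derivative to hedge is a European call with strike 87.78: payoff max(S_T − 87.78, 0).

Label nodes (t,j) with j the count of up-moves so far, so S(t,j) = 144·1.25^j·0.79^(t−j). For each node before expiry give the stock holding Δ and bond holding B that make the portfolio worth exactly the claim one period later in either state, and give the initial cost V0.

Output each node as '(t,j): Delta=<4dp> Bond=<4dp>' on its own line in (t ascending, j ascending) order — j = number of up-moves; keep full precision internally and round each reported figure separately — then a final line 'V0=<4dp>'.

Risk-neutral probability p* = (R−d)/(u−d) = (1.04−0.79)/(1.25−0.79) = 0.5435.
Terminal values V(4,·): V(4,0)=0.0000, V(4,1)=0.9670, V(4,2)=52.6425, V(4,3)=134.4075, V(4,4)=263.7825
  t=3,j=0: stock 70.9976 → up 88.7470 (V=0.9670), down 56.0881 (V=0.0000). Price 0.5053; hedge Δ=0.0296, bond B=-1.5969.
  t=3,j=1: stock 112.3380 → up 140.4225 (V=52.6425), down 88.7470 (V=0.9670). Price 27.9342; hedge Δ=1.0000, bond B=-84.4038.
  t=3,j=2: stock 177.7500 → up 222.1875 (V=134.4075), down 140.4225 (V=52.6425). Price 93.3462; hedge Δ=1.0000, bond B=-84.4038.
  t=3,j=3: stock 281.2500 → up 351.5625 (V=263.7825), down 222.1875 (V=134.4075). Price 196.8462; hedge Δ=1.0000, bond B=-84.4038.
  t=2,j=0: stock 89.8704 → up 112.3380 (V=27.9342), down 70.9976 (V=0.5053). Price 14.8195; hedge Δ=0.6635, bond B=-44.8083.
  t=2,j=1: stock 142.2000 → up 177.7500 (V=93.3462), down 112.3380 (V=27.9342). Price 61.0425; hedge Δ=1.0000, bond B=-81.1575.
  t=2,j=2: stock 225.0000 → up 281.2500 (V=196.8462), down 177.7500 (V=93.3462). Price 143.8425; hedge Δ=1.0000, bond B=-81.1575.
  t=1,j=0: stock 113.7600 → up 142.2000 (V=61.0425), down 89.8704 (V=14.8195). Price 38.4045; hedge Δ=0.8833, bond B=-62.0801.
  t=1,j=1: stock 180.0000 → up 225.0000 (V=143.8425), down 142.2000 (V=61.0425). Price 101.9639; hedge Δ=1.0000, bond B=-78.0361.
  t=0,j=0: stock 144.0000 → up 180.0000 (V=101.9639), down 113.7600 (V=38.4045). Price 70.1420; hedge Δ=0.9595, bond B=-68.0306.
Self-financing check: at every node Δ·S+B equals the discounted successor values.

(0,0): Delta=0.9595 Bond=-68.0306
(1,0): Delta=0.8833 Bond=-62.0801
(1,1): Delta=1.0000 Bond=-78.0361
(2,0): Delta=0.6635 Bond=-44.8083
(2,1): Delta=1.0000 Bond=-81.1575
(2,2): Delta=1.0000 Bond=-81.1575
(3,0): Delta=0.0296 Bond=-1.5969
(3,1): Delta=1.0000 Bond=-84.4038
(3,2): Delta=1.0000 Bond=-84.4038
(3,3): Delta=1.0000 Bond=-84.4038
V0=70.1420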